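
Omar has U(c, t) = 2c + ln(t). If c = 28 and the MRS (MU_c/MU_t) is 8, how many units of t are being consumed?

t = 4

MU_c = 2, MU_t = 1/t.
MRS = 2 ÷ (1/t).
MRS depends only on t: 2·t = 8 ⇒ t = 8/2 = 4.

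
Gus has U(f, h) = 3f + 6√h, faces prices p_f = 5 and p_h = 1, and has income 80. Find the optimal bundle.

f* = 11, h* = 25

MU_f = 3, MU_h = 6/(2√h).
MRS = 3 ÷ (6/(2√h)).
Tangency: set MRS = p_f/p_h = 5/1 = 5.
MRS depends only on h: √h = 5 ⇒ √h = 5 ⇒ h* = 25.
From the budget, 5·f = 80 − 1·25 = 55, so f* = 11.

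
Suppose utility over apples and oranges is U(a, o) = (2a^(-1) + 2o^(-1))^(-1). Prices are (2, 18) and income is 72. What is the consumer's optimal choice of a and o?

For CES with ρ = -1, MRS = (o/a)^2.
Tangency: set MRS = p_a/p_o = 2/18 = 1/9.
So (o/a)^2 = 1/9; taking the square root, o/a = 1/3, i.e. o = (1/3)·a.
Substitute into the budget 2·a + 18·o = 72: 8·a = 72, so a* = 9 and o* = (1/3)·9 = 3.

a* = 9, o* = 3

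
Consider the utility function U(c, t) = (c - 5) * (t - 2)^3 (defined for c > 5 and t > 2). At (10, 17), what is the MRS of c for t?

MRS = 1

MU_c = (t−2)^3, MU_t = 3·(c−5)·(t−2)^2.
MRS = (1/3)·(t−2)/(c−5).
At (10, 17): MRS = 1.
So at (10, 17) the consumer would give up 1 units of t for one more unit of c.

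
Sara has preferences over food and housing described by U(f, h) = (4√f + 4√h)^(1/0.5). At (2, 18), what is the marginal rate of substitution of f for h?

MRS = 3

For CES with ρ = 0.5, MRS = √(h/f).
At (2, 18): MRS = 3.
The indifference curve has slope −3 at this bundle.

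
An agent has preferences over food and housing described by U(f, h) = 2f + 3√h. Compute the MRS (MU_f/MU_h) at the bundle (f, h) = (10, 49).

MU_f = 2, MU_h = 3/(2√h).
MRS = 2 ÷ (3/(2√h)).
At (10, 49): MRS = 28/3.
The indifference curve has slope −28/3 at this bundle.

MRS = 28/3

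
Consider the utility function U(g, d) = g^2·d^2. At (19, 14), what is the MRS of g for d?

MRS = 14/19

MU_g = 2·g·d^2 and MU_d = 2·g^2·d.
MRS = MU_g/MU_d = d/g.
At (19, 14): MRS = 14/19.
The indifference curve has slope −14/19 at this bundle.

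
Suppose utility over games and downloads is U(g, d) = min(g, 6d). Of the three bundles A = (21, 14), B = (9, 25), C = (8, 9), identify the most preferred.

Evaluate utility at each bundle:
U(A) = 21.
U(B) = 9.
U(C) = 8.
Highest utility is A, so A ≻ B ≻ C.

Bundle A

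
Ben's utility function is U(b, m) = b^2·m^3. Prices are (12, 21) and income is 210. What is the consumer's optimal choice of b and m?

b* = 7, m* = 6

MU_b = 2·b·m^3 and MU_m = 3·b^2·m^2.
MRS = MU_b/MU_m = (2/3)·m/b.
Tangency: set MRS = p_b/p_m = 12/21 = 4/7.
So (2/3)·m/b = 4/7, i.e. m = (6/7)·b.
Substitute into the budget 12·b + 21·m = 210: 30·b = 210, so b* = 7.
Then m* = (6/7)·7 = 6.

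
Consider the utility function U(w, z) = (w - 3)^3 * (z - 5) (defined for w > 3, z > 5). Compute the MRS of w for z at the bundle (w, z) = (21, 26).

MRS = 3.5

MU_w = 3·(w−3)^2·(z−5), MU_z = (w−3)^3.
MRS = (3/1)·(z−5)/(w−3).
At (21, 26): MRS = 3.5.
That is, one extra unit of w is worth 3.5 units of z at the margin.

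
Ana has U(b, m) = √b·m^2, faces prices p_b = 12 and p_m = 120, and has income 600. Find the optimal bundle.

MU_b = 0.5·b^(-0.5)·m^2 and MU_m = 2·√b·m.
MRS = MU_b/MU_m = (0.25)·m/b.
Tangency: set MRS = p_b/p_m = 12/120 = 0.1.
So (0.25)·m/b = 0.1, i.e. m = 0.4·b.
Substitute into the budget 12·b + 120·m = 600: 60·b = 600, so b* = 10.
Then m* = 0.4·10 = 4.

b* = 10, m* = 4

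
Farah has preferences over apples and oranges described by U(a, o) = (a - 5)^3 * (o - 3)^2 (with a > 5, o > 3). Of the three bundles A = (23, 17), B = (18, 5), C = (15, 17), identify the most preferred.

Bundle A

Evaluate utility at each bundle:
U(A) = 1143072.
U(B) = 8788.
U(C) = 196000.
Highest utility is A, so A ≻ C ≻ B.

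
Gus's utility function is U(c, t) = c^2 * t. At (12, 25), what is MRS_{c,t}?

MU_c = 2·c·t and MU_t = c^2.
MRS = MU_c/MU_t = (2/1)·t/c.
At (12, 25): MRS = 25/6.
The indifference curve has slope −25/6 at this bundle.

MRS = 25/6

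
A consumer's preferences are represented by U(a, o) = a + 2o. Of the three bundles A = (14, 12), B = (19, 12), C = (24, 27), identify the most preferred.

Bundle C

Evaluate utility at each bundle:
U(A) = 38.
U(B) = 43.
U(C) = 78.
Highest utility is C, so C ≻ B ≻ A.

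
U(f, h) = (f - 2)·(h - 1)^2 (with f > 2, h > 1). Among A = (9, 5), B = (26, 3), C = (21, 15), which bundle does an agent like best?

Evaluate utility at each bundle:
U(A) = 112.
U(B) = 96.
U(C) = 3724.
Highest utility is C, so C ≻ A ≻ B.

Bundle C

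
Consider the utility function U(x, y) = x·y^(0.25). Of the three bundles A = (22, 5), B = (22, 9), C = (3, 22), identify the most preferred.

Evaluate utility at each bundle:
U(A) = 32.898.
U(B) = 38.105.
U(C) = 6.497.
Highest utility is B, so B ≻ A ≻ C.

Bundle B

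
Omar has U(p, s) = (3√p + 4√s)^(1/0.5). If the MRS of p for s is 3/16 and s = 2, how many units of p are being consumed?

p = 32

For CES with ρ = 0.5, MRS = (3/4)·√(s/p).
Setting (3/4)·√(2/p) = 3/16 gives √(2/p) = 0.25, so 2/p = 1/16 and p = 32.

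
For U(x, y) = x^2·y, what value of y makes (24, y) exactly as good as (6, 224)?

U(6, 224) = 8064.
Set U(24, y) = 8064 and solve.
With x = 24: 24^2 = 576, so y = 8064/576 = 14.
Check: U(24, 14) = 8064.

y = 14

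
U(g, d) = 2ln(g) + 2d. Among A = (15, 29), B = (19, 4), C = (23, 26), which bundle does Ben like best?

Evaluate utility at each bundle:
U(A) = 63.416.
U(B) = 13.889.
U(C) = 58.271.
Highest utility is A, so A ≻ C ≻ B.

Bundle A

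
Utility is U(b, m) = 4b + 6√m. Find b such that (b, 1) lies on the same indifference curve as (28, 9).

b = 31

U(28, 9) = 130.
Set U(b, 1) = 130 and solve.
With m = 1: √1 = 1, so 4b = 130 − 6·1 = 124 and b = 31.
Check: U(31, 1) = 130.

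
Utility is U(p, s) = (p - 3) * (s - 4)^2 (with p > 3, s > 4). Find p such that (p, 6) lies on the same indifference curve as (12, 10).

U(12, 10) = 324.
Set U(p, 6) = 324 and solve.
With s = 6: (6 − 4)^2 = 4, so (p − 3) = 324/4 = 81.
So p = 3 + 81 = 84.
Check: U(84, 6) = 324.

p = 84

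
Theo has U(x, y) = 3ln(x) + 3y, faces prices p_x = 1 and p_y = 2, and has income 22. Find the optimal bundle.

MU_x = 3/x, MU_y = 3.
MRS = 3/x ÷ 3.
Tangency: set MRS = p_x/p_y = 1/2 = 0.5.
MRS depends only on x: 1/x = 0.5 ⇒ x* = 1/0.5 = 2.
From the budget, 2·y = 22 − 1·2 = 20, so y* = 10.

x* = 2, y* = 10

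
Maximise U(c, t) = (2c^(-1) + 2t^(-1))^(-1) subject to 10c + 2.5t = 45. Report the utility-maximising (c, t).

c* = 3, t* = 6

For CES with ρ = -1, MRS = (t/c)^2.
Tangency: set MRS = p_c/p_t = 10/2.5 = 4.
So (t/c)^2 = 4; taking the square root, t/c = 2, i.e. t = 2·c.
Substitute into the budget 10·c + 2.5·t = 45: 15·c = 45, so c* = 3 and t* = 2·3 = 6.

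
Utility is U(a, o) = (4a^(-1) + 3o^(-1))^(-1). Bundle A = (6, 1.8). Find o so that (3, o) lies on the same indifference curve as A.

U depends on (a, o) only through S = 4a^(-1) + 3o^(-1), so equal utility means equal S. At (6, 1.8): S = 7/3.
With a = 3: 4·3^(-1) = 4/3, so 3o^(-1) = 7/3 − 4/3 = 1, i.e. o^(-1) = 1/3.
Hence o = 1/(1/3) = 3.
Check: U(3, 3) = 0.4286.

o = 3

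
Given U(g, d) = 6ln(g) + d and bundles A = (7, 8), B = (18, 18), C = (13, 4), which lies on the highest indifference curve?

Bundle B

Evaluate utility at each bundle:
U(A) = 19.675.
U(B) = 35.342.
U(C) = 19.390.
Highest utility is B, so B ≻ A ≻ C.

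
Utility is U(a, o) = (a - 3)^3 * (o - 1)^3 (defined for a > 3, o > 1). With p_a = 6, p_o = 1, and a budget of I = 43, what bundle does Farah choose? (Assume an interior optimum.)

a* = 5, o* = 13

MU_a = 3·(a−3)^2·(o−1)^3, MU_o = 3·(a−3)^3·(o−1)^2.
MRS = (o−1)/(a−3).
Tangency: set MRS = p_a/p_o = 6/1 = 6.
So (o − 1)/(a − 3) = 6, i.e. (o − 1) = 6·(a − 3).
Rewrite the budget in excess-of-subsistence terms: 6·(a − 3) + 1·(o − 1) = 43 − 6·3 − 1·1 = 24.
Substituting, 12·(a − 3) = 24, so a − 3 = 2 and a* = 5.
Then o − 1 = 6·2 = 12, so o* = 13.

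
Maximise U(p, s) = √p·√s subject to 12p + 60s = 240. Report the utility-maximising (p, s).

p* = 10, s* = 2

MU_p = 0.5·p^(-0.5)·√s and MU_s = 0.5·√p·s^(-0.5).
MRS = MU_p/MU_s = s/p.
Tangency: set MRS = p_p/p_s = 12/60 = 0.2.
So s/p = 0.2, i.e. s = 0.2·p.
Substitute into the budget 12·p + 60·s = 240: 24·p = 240, so p* = 10.
Then s* = 0.2·10 = 2.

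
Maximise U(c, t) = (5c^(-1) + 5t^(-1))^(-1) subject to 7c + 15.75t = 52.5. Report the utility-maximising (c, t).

For CES with ρ = -1, MRS = (t/c)^2.
Tangency: set MRS = p_c/p_t = 7/15.75 = 4/9.
So (t/c)^2 = 4/9; taking the square root, t/c = 2/3, i.e. t = (2/3)·c.
Substitute into the budget 7·c + 15.75·t = 52.5: 17.5·c = 52.5, so c* = 3 and t* = (2/3)·3 = 2.

c* = 3, t* = 2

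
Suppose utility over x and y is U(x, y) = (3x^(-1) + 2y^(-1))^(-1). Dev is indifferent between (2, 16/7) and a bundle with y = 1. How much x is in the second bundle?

U depends on (x, y) only through S = 3x^(-1) + 2y^(-1), so equal utility means equal S. At (2, 16/7): S = 2.375.
With y = 1: 2·1^(-1) = 2, so 3x^(-1) = 2.375 − 2 = 0.375, i.e. x^(-1) = 0.125.
Hence x = 1/0.125 = 8.
Check: U(8, 1) = 0.4211.

x = 8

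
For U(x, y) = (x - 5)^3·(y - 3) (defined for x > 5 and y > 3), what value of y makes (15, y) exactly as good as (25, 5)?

y = 19

U(25, 5) = 16000.
Set U(15, y) = 16000 and solve.
With x = 15: (15 − 5)^3 = 1000, so (y − 3) = 16000/1000 = 16.
So y = 3 + 16 = 19.
Check: U(15, 19) = 16000.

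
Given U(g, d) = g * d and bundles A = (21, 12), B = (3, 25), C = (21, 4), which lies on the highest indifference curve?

Evaluate utility at each bundle:
U(A) = 252.
U(B) = 75.
U(C) = 84.
Highest utility is A, so A ≻ C ≻ B.

Bundle A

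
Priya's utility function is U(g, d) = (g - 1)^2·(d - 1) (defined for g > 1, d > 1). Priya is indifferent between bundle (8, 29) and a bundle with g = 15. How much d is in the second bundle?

d = 8

U(8, 29) = 1372.
Set U(15, d) = 1372 and solve.
With g = 15: (15 − 1)^2 = 196, so (d − 1) = 1372/196 = 7.
So d = 1 + 7 = 8.
Check: U(15, 8) = 1372.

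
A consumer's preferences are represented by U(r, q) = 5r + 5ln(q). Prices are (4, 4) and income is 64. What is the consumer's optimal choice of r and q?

MU_r = 5, MU_q = 5/q.
MRS = 5 ÷ (5/q).
Tangency: set MRS = p_r/p_q = 4/4 = 1.
MRS depends only on q: q = 1 ⇒ q* = 1.
From the budget, 4·r = 64 − 4·1 = 60, so r* = 15.

r* = 15, q* = 1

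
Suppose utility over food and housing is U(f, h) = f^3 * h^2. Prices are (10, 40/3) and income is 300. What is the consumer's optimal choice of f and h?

MU_f = 3·f^2·h^2 and MU_h = 2·f^3·h.
MRS = MU_f/MU_h = (3/2)·h/f.
Tangency: set MRS = p_f/p_h = 10/(40/3) = 0.75.
So (3/2)·h/f = 0.75, i.e. h = 0.5·f.
Substitute into the budget 10·f + (40/3)·h = 300: (50/3)·f = 300, so f* = 18.
Then h* = 0.5·18 = 9.

f* = 18, h* = 9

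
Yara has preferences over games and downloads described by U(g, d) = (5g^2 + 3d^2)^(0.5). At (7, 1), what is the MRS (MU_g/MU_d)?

For CES with ρ = 2, MRS = (5/3)·(d/g)^(-1).
At (7, 1): MRS = 35/3.
The indifference curve has slope −35/3 at this bundle.

MRS = 35/3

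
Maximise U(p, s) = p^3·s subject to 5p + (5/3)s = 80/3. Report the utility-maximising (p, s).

MU_p = 3·p^2·s and MU_s = p^3.
MRS = MU_p/MU_s = (3/1)·s/p.
Tangency: set MRS = p_p/p_s = 5/(5/3) = 3.
So (3/1)·s/p = 3, i.e. s = p.
Substitute into the budget 5·p + (5/3)·s = 80/3: (20/3)·p = 80/3, so p* = 4.
Then s* = 4.

p* = 4, s* = 4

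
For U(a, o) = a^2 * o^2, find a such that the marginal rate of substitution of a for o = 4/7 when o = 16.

a = 28

MU_a = 2·a·o^2 and MU_o = 2·a^2·o.
MRS = MU_a/MU_o = o/a.
Substitute o = 16: MRS = 16/a. Setting 16/a = 4/7 gives a = 16/(4/7) = 28.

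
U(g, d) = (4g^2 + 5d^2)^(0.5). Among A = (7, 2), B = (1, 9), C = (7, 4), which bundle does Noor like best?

Evaluate utility at each bundle:
U(A) = 14.697.
U(B) = 20.224.
U(C) = 16.613.
Highest utility is B, so B ≻ C ≻ A.

Bundle B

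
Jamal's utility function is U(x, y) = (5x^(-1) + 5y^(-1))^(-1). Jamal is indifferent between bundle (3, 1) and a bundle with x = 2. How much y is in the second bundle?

U depends on (x, y) only through S = 5x^(-1) + 5y^(-1), so equal utility means equal S. At (3, 1): S = 20/3.
With x = 2: 5·2^(-1) = 2.5, so 5y^(-1) = 20/3 − 2.5 = 25/6, i.e. y^(-1) = 5/6.
Hence y = 1/(5/6) = 1.2.
Check: U(2, 1.2) = 0.15.

y = 1.2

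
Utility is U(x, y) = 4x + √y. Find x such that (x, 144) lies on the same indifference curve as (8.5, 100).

x = 8

U(8.5, 100) = 44.
Set U(x, 144) = 44 and solve.
With y = 144: √144 = 12, so 4x = 44 − 12 = 32 and x = 8.
Check: U(8, 144) = 44.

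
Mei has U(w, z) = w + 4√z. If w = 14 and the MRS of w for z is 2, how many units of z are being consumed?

MU_w = 1, MU_z = 4/(2√z).
MRS = 1 ÷ (4/(2√z)).
MRS depends only on z: 0.5·√z = 2 ⇒ √z = 2/0.5 = 4 ⇒ z = 16.

z = 16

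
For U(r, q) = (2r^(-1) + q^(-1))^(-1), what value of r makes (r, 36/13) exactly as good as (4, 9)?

r = 8

U depends on (r, q) only through S = 2r^(-1) + q^(-1), so equal utility means equal S. At (4, 9): S = 11/18.
With q = 36/13: (36/13)^(-1) = 13/36, so 2r^(-1) = 11/18 − 13/36 = 0.25, i.e. r^(-1) = 0.125.
Hence r = 1/0.125 = 8.
Check: U(8, 36/13) = 1.6364.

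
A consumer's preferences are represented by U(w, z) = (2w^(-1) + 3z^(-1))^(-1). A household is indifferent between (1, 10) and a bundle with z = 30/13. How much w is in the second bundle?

w = 2

U depends on (w, z) only through S = 2w^(-1) + 3z^(-1), so equal utility means equal S. At (1, 10): S = 2.3.
With z = 30/13: 3·(30/13)^(-1) = 1.3, so 2w^(-1) = 2.3 − 1.3 = 1, i.e. w^(-1) = 0.5.
Hence w = 1/0.5 = 2.
Check: U(2, 30/13) = 0.4348.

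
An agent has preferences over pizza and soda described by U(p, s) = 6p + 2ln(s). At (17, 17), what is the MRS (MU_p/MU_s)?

MU_p = 6, MU_s = 2/s.
MRS = 6 ÷ (2/s).
At (17, 17): MRS = 51.
That is, one extra unit of p is worth 51 units of s at the margin.

MRS = 51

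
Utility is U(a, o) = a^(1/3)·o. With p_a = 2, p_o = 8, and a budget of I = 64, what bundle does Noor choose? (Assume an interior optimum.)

MU_a = 1/3·a^(-2/3)·o and MU_o = a^(1/3).
MRS = MU_a/MU_o = (1/3)·o/a.
Tangency: set MRS = p_a/p_o = 2/8 = 0.25.
So (1/3)·o/a = 0.25, i.e. o = 0.75·a.
Substitute into the budget 2·a + 8·o = 64: 8·a = 64, so a* = 8.
Then o* = 0.75·8 = 6.

a* = 8, o* = 6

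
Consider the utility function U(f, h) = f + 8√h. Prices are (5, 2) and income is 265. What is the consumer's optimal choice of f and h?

MU_f = 1, MU_h = 8/(2√h).
MRS = 1 ÷ (8/(2√h)).
Tangency: set MRS = p_f/p_h = 5/2 = 2.5.
MRS depends only on h: 0.25·√h = 2.5 ⇒ √h = 2.5/0.25 = 10 ⇒ h* = 100.
From the budget, 5·f = 265 − 2·100 = 65, so f* = 13.

f* = 13, h* = 100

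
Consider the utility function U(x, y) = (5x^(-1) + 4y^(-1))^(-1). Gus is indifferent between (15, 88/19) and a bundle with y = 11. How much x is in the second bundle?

x = 6

U depends on (x, y) only through S = 5x^(-1) + 4y^(-1), so equal utility means equal S. At (15, 88/19): S = 79/66.
With y = 11: 4·11^(-1) = 4/11, so 5x^(-1) = 79/66 − 4/11 = 5/6, i.e. x^(-1) = 1/6.
Hence x = 1/(1/6) = 6.
Check: U(6, 11) = 0.8354.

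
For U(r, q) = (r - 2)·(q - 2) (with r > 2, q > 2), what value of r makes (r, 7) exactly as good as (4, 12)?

U(4, 12) = 20.
Set U(r, 7) = 20 and solve.
With q = 7: (7 − 2) = 5, so (r − 2) = 20/5 = 4.
So r = 2 + 4 = 6.
Check: U(6, 7) = 20.

r = 6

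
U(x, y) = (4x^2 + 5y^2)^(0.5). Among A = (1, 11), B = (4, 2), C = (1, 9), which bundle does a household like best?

Evaluate utility at each bundle:
U(A) = 24.678.
U(B) = 9.165.
U(C) = 20.224.
Highest utility is A, so A ≻ C ≻ B.

Bundle A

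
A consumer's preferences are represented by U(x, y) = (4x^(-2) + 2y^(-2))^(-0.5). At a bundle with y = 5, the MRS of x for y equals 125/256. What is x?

For CES with ρ = -2, MRS = (4/2)·(y/x)^3.
Setting (4/2)·(5/x)^3 = 125/256 gives (5/x)^3 = 125/512, so 5/x = 0.625 and x = 8.

x = 8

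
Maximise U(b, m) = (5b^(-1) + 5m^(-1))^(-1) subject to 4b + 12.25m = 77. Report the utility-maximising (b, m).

b* = 7, m* = 4

For CES with ρ = -1, MRS = (m/b)^2.
Tangency: set MRS = p_b/p_m = 4/12.25 = 16/49.
So (m/b)^2 = 16/49; taking the square root, m/b = 4/7, i.e. m = (4/7)·b.
Substitute into the budget 4·b + 12.25·m = 77: 11·b = 77, so b* = 7 and m* = (4/7)·7 = 4.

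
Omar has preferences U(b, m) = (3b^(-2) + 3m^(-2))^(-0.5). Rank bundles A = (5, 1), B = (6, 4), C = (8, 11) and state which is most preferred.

Bundle C

Evaluate utility at each bundle:
U(A) = 0.566.
U(B) = 1.922.
U(C) = 3.735.
Highest utility is C, so C ≻ B ≻ A.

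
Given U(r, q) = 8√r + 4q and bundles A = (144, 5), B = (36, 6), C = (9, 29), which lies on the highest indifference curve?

Evaluate utility at each bundle:
U(A) = 116.000.
U(B) = 72.000.
U(C) = 140.000.
Highest utility is C, so C ≻ A ≻ B.

Bundle C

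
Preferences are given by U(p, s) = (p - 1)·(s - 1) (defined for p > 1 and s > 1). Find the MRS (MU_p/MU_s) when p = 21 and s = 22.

MU_p = (s−1), MU_s = (p−1).
MRS = (s−1)/(p−1).
At (21, 22): MRS = 1.05.
So at (21, 22) the consumer would give up 1.05 units of s for one more unit of p.

MRS = 1.05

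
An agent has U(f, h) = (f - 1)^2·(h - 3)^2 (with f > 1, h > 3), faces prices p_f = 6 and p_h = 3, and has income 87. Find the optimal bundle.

f* = 7, h* = 15

MU_f = 2·(f−1)·(h−3)^2, MU_h = 2·(f−1)^2·(h−3).
MRS = (h−3)/(f−1).
Tangency: set MRS = p_f/p_h = 6/3 = 2.
So (h − 3)/(f − 1) = 2, i.e. (h − 3) = 2·(f − 1).
Rewrite the budget in excess-of-subsistence terms: 6·(f − 1) + 3·(h − 3) = 87 − 6·1 − 3·3 = 72.
Substituting, 12·(f − 1) = 72, so f − 1 = 6 and f* = 7.
Then h − 3 = 2·6 = 12, so h* = 15.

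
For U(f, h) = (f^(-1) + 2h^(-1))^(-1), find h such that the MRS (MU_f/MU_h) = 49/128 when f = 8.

For CES with ρ = -1, MRS = (1/2)·(h/f)^2.
Setting (1/2)·(h/8)^2 = 49/128 gives (h/8)^2 = 49/64, so h/8 = 0.875 and h = 7.

h = 7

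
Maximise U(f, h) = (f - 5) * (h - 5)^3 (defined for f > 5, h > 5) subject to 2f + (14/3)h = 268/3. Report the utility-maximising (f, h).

MU_f = (h−5)^3, MU_h = 3·(f−5)·(h−5)^2.
MRS = (1/3)·(h−5)/(f−5).
Tangency: set MRS = p_f/p_h = 2/(14/3) = 3/7.
So (1/3)·(h − 5)/(f − 5) = 3/7, i.e. (h − 5) = (9/7)·(f − 5).
Rewrite the budget in excess-of-subsistence terms: 2·(f − 5) + (14/3)·(h − 5) = 268/3 − 2·5 − (14/3)·5 = 56.
Substituting, 8·(f − 5) = 56, so f − 5 = 7 and f* = 12.
Then h − 5 = (9/7)·7 = 9, so h* = 14.

f* = 12, h* = 14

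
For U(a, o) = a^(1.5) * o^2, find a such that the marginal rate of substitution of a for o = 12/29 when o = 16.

a = 29

MU_a = 1.5·√a·o^2 and MU_o = 2·a^(1.5)·o.
MRS = MU_a/MU_o = (0.75)·o/a.
Substitute o = 16: MRS = 12/a. Setting 12/a = 12/29 gives a = 12/(12/29) = 29.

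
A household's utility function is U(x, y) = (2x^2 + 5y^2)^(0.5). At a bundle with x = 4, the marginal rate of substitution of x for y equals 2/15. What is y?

For CES with ρ = 2, MRS = (2/5)·(y/x)^(-1).
Setting (2/5)·(y/4)^(-1) = 2/15 gives (y/4)^(-1) = 1/3, so y/4 = 3 and y = 12.

y = 12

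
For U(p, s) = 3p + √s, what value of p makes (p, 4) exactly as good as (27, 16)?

p = 83/3

U(27, 16) = 85.
Set U(p, 4) = 85 and solve.
With s = 4: √4 = 2, so 3p = 85 − 2 = 83 and p = 83/3.
Check: U(83/3, 4) = 85.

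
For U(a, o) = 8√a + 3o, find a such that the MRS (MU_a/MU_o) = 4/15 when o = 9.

MU_a = 8/(2√a), MU_o = 3.
MRS = 8/(2√a) ÷ 3.
MRS depends only on a: (4/3)/√a = 4/15 ⇒ √a = (4/3)/(4/15) = 5 ⇒ a = 25.

a = 25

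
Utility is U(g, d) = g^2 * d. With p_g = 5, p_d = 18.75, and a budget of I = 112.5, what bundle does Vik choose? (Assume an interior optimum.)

g* = 15, d* = 2

MU_g = 2·g·d and MU_d = g^2.
MRS = MU_g/MU_d = (2/1)·d/g.
Tangency: set MRS = p_g/p_d = 5/18.75 = 4/15.
So (2/1)·d/g = 4/15, i.e. d = (2/15)·g.
Substitute into the budget 5·g + 18.75·d = 112.5: 7.5·g = 112.5, so g* = 15.
Then d* = (2/15)·15 = 2.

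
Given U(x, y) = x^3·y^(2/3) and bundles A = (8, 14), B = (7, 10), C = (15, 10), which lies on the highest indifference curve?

Evaluate utility at each bundle:
U(A) = 2974.098.
U(B) = 1592.065.
U(C) = 15665.362.
Highest utility is C, so C ≻ A ≻ B.

Bundle C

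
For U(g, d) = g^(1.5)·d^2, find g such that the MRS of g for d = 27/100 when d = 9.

g = 25

MU_g = 1.5·√g·d^2 and MU_d = 2·g^(1.5)·d.
MRS = MU_g/MU_d = (0.75)·d/g.
Substitute d = 9: MRS = 6.75/g. Setting 6.75/g = 27/100 gives g = 6.75/(27/100) = 25.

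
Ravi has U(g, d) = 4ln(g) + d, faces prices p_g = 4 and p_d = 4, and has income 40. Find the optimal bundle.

MU_g = 4/g, MU_d = 1.
MRS = 4/g ÷ 1.
Tangency: set MRS = p_g/p_d = 4/4 = 1.
MRS depends only on g: 4/g = 1 ⇒ g* = 4/1 = 4.
From the budget, 4·d = 40 − 4·4 = 24, so d* = 6.

g* = 4, d* = 6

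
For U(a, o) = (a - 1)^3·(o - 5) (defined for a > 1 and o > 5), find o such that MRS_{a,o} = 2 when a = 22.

o = 19

MU_a = 3·(a−1)^2·(o−5), MU_o = (a−1)^3.
MRS = (3/1)·(o−5)/(a−1).
Substitute a = 22: MRS = (o − 5)/7. Setting this equal to 2 gives o − 5 = 2·7 = 14, so o = 19.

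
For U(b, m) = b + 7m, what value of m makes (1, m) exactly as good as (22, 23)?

U(22, 23) = 183.
Set U(1, m) = 183 and solve.
1 + 7m = 183 ⇒ 7m = 182 ⇒ m = 26.
Check: U(1, 26) = 183.

m = 26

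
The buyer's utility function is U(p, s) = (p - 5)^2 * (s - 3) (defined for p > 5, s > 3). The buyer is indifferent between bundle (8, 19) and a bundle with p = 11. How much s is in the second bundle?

s = 7

U(8, 19) = 144.
Set U(11, s) = 144 and solve.
With p = 11: (11 − 5)^2 = 36, so (s − 3) = 144/36 = 4.
So s = 3 + 4 = 7.
Check: U(11, 7) = 144.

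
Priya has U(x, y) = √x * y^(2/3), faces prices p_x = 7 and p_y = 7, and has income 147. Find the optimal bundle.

MU_x = 0.5·x^(-0.5)·y^(2/3) and MU_y = 2/3·√x·y^(-1/3).
MRS = MU_x/MU_y = (0.75)·y/x.
Tangency: set MRS = p_x/p_y = 7/7 = 1.
So (0.75)·y/x = 1, i.e. y = (4/3)·x.
Substitute into the budget 7·x + 7·y = 147: (49/3)·x = 147, so x* = 9.
Then y* = (4/3)·9 = 12.

x* = 9, y* = 12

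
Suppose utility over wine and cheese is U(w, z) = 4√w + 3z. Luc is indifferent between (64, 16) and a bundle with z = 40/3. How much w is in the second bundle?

U(64, 16) = 80.
Set U(w, 40/3) = 80 and solve.
With z = 40/3: 4√w = 80 − 3·40/3 = 40, so √w = 10 and w = 100.
Check: U(100, 40/3) = 80.

w = 100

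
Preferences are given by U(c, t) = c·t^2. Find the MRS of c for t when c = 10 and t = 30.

MRS = 1.5

MU_c = t^2 and MU_t = 2·c·t.
MRS = MU_c/MU_t = (1/2)·t/c.
At (10, 30): MRS = 1.5.
That is, one extra unit of c is worth 1.5 units of t at the margin.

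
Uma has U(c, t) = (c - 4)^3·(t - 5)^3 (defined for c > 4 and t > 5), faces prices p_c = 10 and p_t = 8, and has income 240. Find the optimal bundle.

MU_c = 3·(c−4)^2·(t−5)^3, MU_t = 3·(c−4)^3·(t−5)^2.
MRS = (t−5)/(c−4).
Tangency: set MRS = p_c/p_t = 10/8 = 1.25.
So (t − 5)/(c − 4) = 1.25, i.e. (t − 5) = 1.25·(c − 4).
Rewrite the budget in excess-of-subsistence terms: 10·(c − 4) + 8·(t − 5) = 240 − 10·4 − 8·5 = 160.
Substituting, 20·(c − 4) = 160, so c − 4 = 8 and c* = 12.
Then t − 5 = 1.25·8 = 10, so t* = 15.

c* = 12, t* = 15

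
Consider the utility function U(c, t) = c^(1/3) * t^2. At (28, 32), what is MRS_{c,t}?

MU_c = 1/3·c^(-2/3)·t^2 and MU_t = 2·c^(1/3)·t.
MRS = MU_c/MU_t = (1/6)·t/c.
At (28, 32): MRS = 4/21.
So at (28, 32) the consumer would give up 4/21 units of t for one more unit of c.

MRS = 4/21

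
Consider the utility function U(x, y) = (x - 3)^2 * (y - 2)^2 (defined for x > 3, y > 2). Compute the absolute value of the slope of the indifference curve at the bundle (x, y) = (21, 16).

MRS = 7/9

MU_x = 2·(x−3)·(y−2)^2, MU_y = 2·(x−3)^2·(y−2).
MRS = (y−2)/(x−3).
At (21, 16): MRS = 7/9.
The indifference curve has slope −7/9 at this bundle.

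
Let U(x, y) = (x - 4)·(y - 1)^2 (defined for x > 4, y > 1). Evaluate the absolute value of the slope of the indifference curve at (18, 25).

MRS = 6/7

MU_x = (y−1)^2, MU_y = 2·(x−4)·(y−1).
MRS = (1/2)·(y−1)/(x−4).
At (18, 25): MRS = 6/7.
The indifference curve has slope −6/7 at this bundle.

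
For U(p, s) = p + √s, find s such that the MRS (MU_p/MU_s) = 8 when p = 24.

s = 16

MU_p = 1, MU_s = 1/(2√s).
MRS = 1 ÷ (1/(2√s)).
MRS depends only on s: 2·√s = 8 ⇒ √s = 8/2 = 4 ⇒ s = 16.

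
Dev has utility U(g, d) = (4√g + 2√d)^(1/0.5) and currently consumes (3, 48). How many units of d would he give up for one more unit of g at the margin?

MRS = 8

For CES with ρ = 0.5, MRS = (4/2)·√(d/g).
At (3, 48): MRS = 8.
That is, one extra unit of g is worth 8 units of d at the margin.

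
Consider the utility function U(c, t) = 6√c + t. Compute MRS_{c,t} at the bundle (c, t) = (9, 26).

MU_c = 6/(2√c), MU_t = 1.
MRS = 6/(2√c) ÷ 1.
At (9, 26): MRS = 1.
So at (9, 26) the consumer would give up 1 units of t for one more unit of c.

MRS = 1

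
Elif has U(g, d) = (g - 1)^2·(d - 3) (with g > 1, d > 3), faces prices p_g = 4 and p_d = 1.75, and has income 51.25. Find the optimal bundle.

g* = 8, d* = 11

MU_g = 2·(g−1)·(d−3), MU_d = (g−1)^2.
MRS = (2/1)·(d−3)/(g−1).
Tangency: set MRS = p_g/p_d = 4/1.75 = 16/7.
So (2/1)·(d − 3)/(g − 1) = 16/7, i.e. (d − 3) = (8/7)·(g − 1).
Rewrite the budget in excess-of-subsistence terms: 4·(g − 1) + 1.75·(d − 3) = 51.25 − 4·1 − 1.75·3 = 42.
Substituting, 6·(g − 1) = 42, so g − 1 = 7 and g* = 8.
Then d − 3 = (8/7)·7 = 8, so d* = 11.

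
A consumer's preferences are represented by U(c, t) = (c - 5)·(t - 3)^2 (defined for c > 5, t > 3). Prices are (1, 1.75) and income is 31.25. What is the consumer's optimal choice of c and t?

c* = 12, t* = 11

MU_c = (t−3)^2, MU_t = 2·(c−5)·(t−3).
MRS = (1/2)·(t−3)/(c−5).
Tangency: set MRS = p_c/p_t = 1/1.75 = 4/7.
So (1/2)·(t − 3)/(c − 5) = 4/7, i.e. (t − 3) = (8/7)·(c − 5).
Rewrite the budget in excess-of-subsistence terms: 1·(c − 5) + 1.75·(t − 3) = 31.25 − 1·5 − 1.75·3 = 21.
Substituting, 3·(c − 5) = 21, so c − 5 = 7 and c* = 12.
Then t − 3 = (8/7)·7 = 8, so t* = 11.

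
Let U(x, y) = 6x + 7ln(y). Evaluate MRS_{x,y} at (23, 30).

MRS = 180/7

MU_x = 6, MU_y = 7/y.
MRS = 6 ÷ (7/y).
At (23, 30): MRS = 180/7.
That is, one extra unit of x is worth 180/7 units of y at the margin.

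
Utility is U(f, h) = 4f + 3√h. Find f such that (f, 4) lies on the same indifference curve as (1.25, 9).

U(1.25, 9) = 14.
Set U(f, 4) = 14 and solve.
With h = 4: √4 = 2, so 4f = 14 − 3·2 = 8 and f = 2.
Check: U(2, 4) = 14.

f = 2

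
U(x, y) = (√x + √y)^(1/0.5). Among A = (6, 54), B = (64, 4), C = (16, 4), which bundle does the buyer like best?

Evaluate utility at each bundle:
U(A) = 96.000.
U(B) = 100.000.
U(C) = 36.000.
Highest utility is B, so B ≻ A ≻ C.

Bundle B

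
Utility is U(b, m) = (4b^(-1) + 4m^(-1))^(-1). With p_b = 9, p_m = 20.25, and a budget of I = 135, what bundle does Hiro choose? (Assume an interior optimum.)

b* = 6, m* = 4

For CES with ρ = -1, MRS = (m/b)^2.
Tangency: set MRS = p_b/p_m = 9/20.25 = 4/9.
So (m/b)^2 = 4/9; taking the square root, m/b = 2/3, i.e. m = (2/3)·b.
Substitute into the budget 9·b + 20.25·m = 135: 22.5·b = 135, so b* = 6 and m* = (2/3)·6 = 4.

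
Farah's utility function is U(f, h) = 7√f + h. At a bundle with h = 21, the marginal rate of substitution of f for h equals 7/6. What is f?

MU_f = 7/(2√f), MU_h = 1.
MRS = 7/(2√f) ÷ 1.
MRS depends only on f: 3.5/√f = 7/6 ⇒ √f = 3.5/(7/6) = 3 ⇒ f = 9.

f = 9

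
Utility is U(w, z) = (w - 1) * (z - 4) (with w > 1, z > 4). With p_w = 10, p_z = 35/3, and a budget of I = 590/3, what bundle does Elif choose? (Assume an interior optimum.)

w* = 8, z* = 10

MU_w = (z−4), MU_z = (w−1).
MRS = (z−4)/(w−1).
Tangency: set MRS = p_w/p_z = 10/(35/3) = 6/7.
So (z − 4)/(w − 1) = 6/7, i.e. (z − 4) = (6/7)·(w − 1).
Rewrite the budget in excess-of-subsistence terms: 10·(w − 1) + (35/3)·(z − 4) = 590/3 − 10·1 − (35/3)·4 = 140.
Substituting, 20·(w − 1) = 140, so w − 1 = 7 and w* = 8.
Then z − 4 = (6/7)·7 = 6, so z* = 10.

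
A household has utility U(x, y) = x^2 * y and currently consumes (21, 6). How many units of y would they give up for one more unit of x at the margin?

MU_x = 2·x·y and MU_y = x^2.
MRS = MU_x/MU_y = (2/1)·y/x.
At (21, 6): MRS = 4/7.
The indifference curve has slope −4/7 at this bundle.

MRS = 4/7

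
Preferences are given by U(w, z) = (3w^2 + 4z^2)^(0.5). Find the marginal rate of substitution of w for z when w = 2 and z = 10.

For CES with ρ = 2, MRS = (3/4)·(z/w)^(-1).
At (2, 10): MRS = 0.15.
So at (2, 10) the consumer would give up 0.15 units of z for one more unit of w.

MRS = 0.15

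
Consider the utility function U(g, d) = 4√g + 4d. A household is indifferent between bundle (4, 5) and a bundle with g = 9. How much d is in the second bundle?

U(4, 5) = 28.
Set U(9, d) = 28 and solve.
With g = 9: √9 = 3, so 4d = 28 − 4·3 = 16 and d = 4.
Check: U(9, 4) = 28.

d = 4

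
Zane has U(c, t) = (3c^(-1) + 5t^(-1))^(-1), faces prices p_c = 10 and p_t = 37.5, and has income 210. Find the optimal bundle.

c* = 6, t* = 4

For CES with ρ = -1, MRS = (3/5)·(t/c)^2.
Tangency: set MRS = p_c/p_t = 10/37.5 = 4/15.
So (t/c)^2 = 4/9; taking the square root, t/c = 2/3, i.e. t = (2/3)·c.
Substitute into the budget 10·c + 37.5·t = 210: 35·c = 210, so c* = 6 and t* = (2/3)·6 = 4.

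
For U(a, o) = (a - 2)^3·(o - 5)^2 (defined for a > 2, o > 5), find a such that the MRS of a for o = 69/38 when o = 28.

MU_a = 3·(a−2)^2·(o−5)^2, MU_o = 2·(a−2)^3·(o−5).
MRS = (3/2)·(o−5)/(a−2).
Substitute o = 28: MRS = 34.5/(a − 2). Setting this equal to 69/38 gives a − 2 = 34.5/(69/38) = 19, so a = 21.

a = 21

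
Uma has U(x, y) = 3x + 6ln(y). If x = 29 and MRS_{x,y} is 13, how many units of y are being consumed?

MU_x = 3, MU_y = 6/y.
MRS = 3 ÷ (6/y).
MRS depends only on y: 0.5·y = 13 ⇒ y = 13/0.5 = 26.

y = 26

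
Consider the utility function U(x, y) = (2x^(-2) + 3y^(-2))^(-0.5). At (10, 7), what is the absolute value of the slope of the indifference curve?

MRS = 343/1500

For CES with ρ = -2, MRS = (2/3)·(y/x)^3.
At (10, 7): MRS = 343/1500.
The indifference curve has slope −343/1500 at this bundle.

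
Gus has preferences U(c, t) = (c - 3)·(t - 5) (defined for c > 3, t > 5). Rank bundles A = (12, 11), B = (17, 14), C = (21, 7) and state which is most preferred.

Evaluate utility at each bundle:
U(A) = 54.
U(B) = 126.
U(C) = 36.
Highest utility is B, so B ≻ A ≻ C.

Bundle B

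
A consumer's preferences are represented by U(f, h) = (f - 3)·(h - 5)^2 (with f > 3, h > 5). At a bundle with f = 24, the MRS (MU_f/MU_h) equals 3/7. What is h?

h = 23

MU_f = (h−5)^2, MU_h = 2·(f−3)·(h−5).
MRS = (1/2)·(h−5)/(f−3).
Substitute f = 24: MRS = (h − 5)/42. Setting this equal to 3/7 gives h − 5 = (3/7)·42 = 18, so h = 23.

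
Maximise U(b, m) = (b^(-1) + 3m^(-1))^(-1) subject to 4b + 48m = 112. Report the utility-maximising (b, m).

b* = 4, m* = 2

For CES with ρ = -1, MRS = (1/3)·(m/b)^2.
Tangency: set MRS = p_b/p_m = 4/48 = 1/12.
So (m/b)^2 = 0.25; taking the square root, m/b = 0.5, i.e. m = 0.5·b.
Substitute into the budget 4·b + 48·m = 112: 28·b = 112, so b* = 4 and m* = 0.5·4 = 2.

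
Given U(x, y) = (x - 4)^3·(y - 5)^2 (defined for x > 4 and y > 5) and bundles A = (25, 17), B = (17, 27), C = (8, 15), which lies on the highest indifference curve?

Evaluate utility at each bundle:
U(A) = 1333584.
U(B) = 1063348.
U(C) = 6400.
Highest utility is A, so A ≻ B ≻ C.

Bundle A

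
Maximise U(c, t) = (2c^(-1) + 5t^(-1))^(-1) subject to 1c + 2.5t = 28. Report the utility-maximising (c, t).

c* = 8, t* = 8

For CES with ρ = -1, MRS = (2/5)·(t/c)^2.
Tangency: set MRS = p_c/p_t = 1/2.5 = 0.4.
So (t/c)^2 = 1; taking the square root, t/c = 1, i.e. t = c.
Substitute into the budget 1·c + 2.5·t = 28: 3.5·c = 28, so c* = 8 and t* = 8.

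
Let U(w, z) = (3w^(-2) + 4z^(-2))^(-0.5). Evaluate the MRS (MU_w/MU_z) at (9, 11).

For CES with ρ = -2, MRS = (3/4)·(z/w)^3.
At (9, 11): MRS = 1331/972.
So at (9, 11) the consumer would give up 1331/972 units of z for one more unit of w.

MRS = 1331/972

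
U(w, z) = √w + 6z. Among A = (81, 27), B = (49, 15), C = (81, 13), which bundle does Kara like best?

Bundle A

Evaluate utility at each bundle:
U(A) = 171.000.
U(B) = 97.000.
U(C) = 87.000.
Highest utility is A, so A ≻ B ≻ C.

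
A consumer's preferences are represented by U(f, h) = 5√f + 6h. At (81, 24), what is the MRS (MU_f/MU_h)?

MU_f = 5/(2√f), MU_h = 6.
MRS = 5/(2√f) ÷ 6.
At (81, 24): MRS = 5/108.
The indifference curve has slope −5/108 at this bundle.

MRS = 5/108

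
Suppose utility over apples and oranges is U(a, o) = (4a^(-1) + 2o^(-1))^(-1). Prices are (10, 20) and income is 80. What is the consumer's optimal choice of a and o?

a* = 4, o* = 2

For CES with ρ = -1, MRS = (4/2)·(o/a)^2.
Tangency: set MRS = p_a/p_o = 10/20 = 0.5.
So (o/a)^2 = 0.25; taking the square root, o/a = 0.5, i.e. o = 0.5·a.
Substitute into the budget 10·a + 20·o = 80: 20·a = 80, so a* = 4 and o* = 0.5·4 = 2.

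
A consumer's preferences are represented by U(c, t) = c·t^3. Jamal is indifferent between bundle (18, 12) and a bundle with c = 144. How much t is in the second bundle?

t = 6

U(18, 12) = 31104.
Set U(144, t) = 31104 and solve.
With c = 144: t^3 = 31104/144 = 216; taking the cube root, t = 6.
Check: U(144, 6) = 31104.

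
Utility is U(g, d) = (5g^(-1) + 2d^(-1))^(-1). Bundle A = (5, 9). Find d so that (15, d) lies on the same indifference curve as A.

U depends on (g, d) only through S = 5g^(-1) + 2d^(-1), so equal utility means equal S. At (5, 9): S = 11/9.
With g = 15: 5·15^(-1) = 1/3, so 2d^(-1) = 11/9 − 1/3 = 8/9, i.e. d^(-1) = 4/9.
Hence d = 1/(4/9) = 2.25.
Check: U(15, 2.25) = 0.8182.

d = 2.25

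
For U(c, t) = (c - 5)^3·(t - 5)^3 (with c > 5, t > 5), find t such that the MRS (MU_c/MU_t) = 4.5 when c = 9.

MU_c = 3·(c−5)^2·(t−5)^3, MU_t = 3·(c−5)^3·(t−5)^2.
MRS = (t−5)/(c−5).
Substitute c = 9: MRS = (t − 5)/4. Setting this equal to 4.5 gives t − 5 = 4.5·4 = 18, so t = 23.

t = 23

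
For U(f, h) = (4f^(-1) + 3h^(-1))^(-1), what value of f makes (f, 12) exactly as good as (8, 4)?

U depends on (f, h) only through S = 4f^(-1) + 3h^(-1), so equal utility means equal S. At (8, 4): S = 1.25.
With h = 12: 3·12^(-1) = 0.25, so 4f^(-1) = 1.25 − 0.25 = 1, i.e. f^(-1) = 0.25.
Hence f = 1/0.25 = 4.
Check: U(4, 12) = 0.8.

f = 4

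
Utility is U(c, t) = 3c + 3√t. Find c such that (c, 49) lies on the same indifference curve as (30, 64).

U(30, 64) = 114.
Set U(c, 49) = 114 and solve.
With t = 49: √49 = 7, so 3c = 114 − 3·7 = 93 and c = 31.
Check: U(31, 49) = 114.

c = 31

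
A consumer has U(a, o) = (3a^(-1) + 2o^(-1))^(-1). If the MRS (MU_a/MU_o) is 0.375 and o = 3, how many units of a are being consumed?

For CES with ρ = -1, MRS = (3/2)·(o/a)^2.
Setting (3/2)·(3/a)^2 = 0.375 gives (3/a)^2 = 0.25, so 3/a = 0.5 and a = 6.

a = 6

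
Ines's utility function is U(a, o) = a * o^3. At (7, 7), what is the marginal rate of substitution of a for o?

MRS = 1/3

MU_a = o^3 and MU_o = 3·a·o^2.
MRS = MU_a/MU_o = (1/3)·o/a.
At (7, 7): MRS = 1/3.
That is, one extra unit of a is worth 1/3 units of o at the margin.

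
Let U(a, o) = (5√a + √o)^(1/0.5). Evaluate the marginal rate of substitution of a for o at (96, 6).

For CES with ρ = 0.5, MRS = (5/1)·√(o/a).
At (96, 6): MRS = 1.25.
That is, one extra unit of a is worth 1.25 units of o at the margin.

MRS = 1.25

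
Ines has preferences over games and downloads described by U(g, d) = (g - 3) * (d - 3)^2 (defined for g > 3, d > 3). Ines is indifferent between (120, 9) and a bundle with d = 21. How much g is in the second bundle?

U(120, 9) = 4212.
Set U(g, 21) = 4212 and solve.
With d = 21: (21 − 3)^2 = 324, so (g − 3) = 4212/324 = 13.
So g = 3 + 13 = 16.
Check: U(16, 21) = 4212.

g = 16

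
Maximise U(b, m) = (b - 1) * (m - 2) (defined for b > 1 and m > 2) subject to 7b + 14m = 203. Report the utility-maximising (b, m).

MU_b = (m−2), MU_m = (b−1).
MRS = (m−2)/(b−1).
Tangency: set MRS = p_b/p_m = 7/14 = 0.5.
So (m − 2)/(b − 1) = 0.5, i.e. (m − 2) = 0.5·(b − 1).
Rewrite the budget in excess-of-subsistence terms: 7·(b − 1) + 14·(m − 2) = 203 − 7·1 − 14·2 = 168.
Substituting, 14·(b − 1) = 168, so b − 1 = 12 and b* = 13.
Then m − 2 = 0.5·12 = 6, so m* = 8.

b* = 13, m* = 8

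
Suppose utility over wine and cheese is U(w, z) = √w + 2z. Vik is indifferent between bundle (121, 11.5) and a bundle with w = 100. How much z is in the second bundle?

z = 12

U(121, 11.5) = 34.
Set U(100, z) = 34 and solve.
With w = 100: √100 = 10, so 2z = 34 − 10 = 24 and z = 12.
Check: U(100, 12) = 34.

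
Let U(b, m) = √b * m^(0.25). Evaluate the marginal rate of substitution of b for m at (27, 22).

MU_b = 0.5·b^(-0.5)·m^(0.25) and MU_m = 0.25·√b·m^(-0.75).
MRS = MU_b/MU_m = (2)·m/b.
At (27, 22): MRS = 44/27.
The indifference curve has slope −44/27 at this bundle.

MRS = 44/27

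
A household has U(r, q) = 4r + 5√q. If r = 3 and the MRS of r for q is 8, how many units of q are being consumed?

MU_r = 4, MU_q = 5/(2√q).
MRS = 4 ÷ (5/(2√q)).
MRS depends only on q: 1.6·√q = 8 ⇒ √q = 8/1.6 = 5 ⇒ q = 25.

q = 25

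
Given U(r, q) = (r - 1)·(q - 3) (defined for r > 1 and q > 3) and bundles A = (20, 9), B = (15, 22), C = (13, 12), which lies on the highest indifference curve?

Evaluate utility at each bundle:
U(A) = 114.
U(B) = 266.
U(C) = 108.
Highest utility is B, so B ≻ A ≻ C.

Bundle B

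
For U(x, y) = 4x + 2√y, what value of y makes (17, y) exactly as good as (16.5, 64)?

y = 49

U(16.5, 64) = 82.
Set U(17, y) = 82 and solve.
With x = 17: 2√y = 82 − 4·17 = 14, so √y = 7 and y = 49.
Check: U(17, 49) = 82.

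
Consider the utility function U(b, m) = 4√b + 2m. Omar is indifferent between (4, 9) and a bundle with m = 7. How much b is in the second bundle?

b = 9

U(4, 9) = 26.
Set U(b, 7) = 26 and solve.
With m = 7: 4√b = 26 − 2·7 = 12, so √b = 3 and b = 9.
Check: U(9, 7) = 26.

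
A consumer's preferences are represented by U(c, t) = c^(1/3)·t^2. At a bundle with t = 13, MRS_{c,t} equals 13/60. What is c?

c = 10

MU_c = 1/3·c^(-2/3)·t^2 and MU_t = 2·c^(1/3)·t.
MRS = MU_c/MU_t = (1/6)·t/c.
Substitute t = 13: MRS = (13/6)/c. Setting (13/6)/c = 13/60 gives c = (13/6)/(13/60) = 10.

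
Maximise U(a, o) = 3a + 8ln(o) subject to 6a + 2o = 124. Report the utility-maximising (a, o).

MU_a = 3, MU_o = 8/o.
MRS = 3 ÷ (8/o).
Tangency: set MRS = p_a/p_o = 6/2 = 3.
MRS depends only on o: 0.375·o = 3 ⇒ o* = 3/0.375 = 8.
From the budget, 6·a = 124 − 2·8 = 108, so a* = 18.

a* = 18, o* = 8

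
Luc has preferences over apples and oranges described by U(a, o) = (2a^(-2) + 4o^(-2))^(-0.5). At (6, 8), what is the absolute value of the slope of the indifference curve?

For CES with ρ = -2, MRS = (2/4)·(o/a)^3.
At (6, 8): MRS = 32/27.
That is, one extra unit of a is worth 32/27 units of o at the margin.

MRS = 32/27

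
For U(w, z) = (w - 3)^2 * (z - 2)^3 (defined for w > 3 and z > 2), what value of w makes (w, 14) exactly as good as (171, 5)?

w = 24

U(171, 5) = 762048.
Set U(w, 14) = 762048 and solve.
With z = 14: (14 − 2)^3 = 1728, so (w − 3)^2 = 762048/1728 = 441.
Taking the square root (with w > 3): w − 3 = 21, so w = 24.
Check: U(24, 14) = 762048.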